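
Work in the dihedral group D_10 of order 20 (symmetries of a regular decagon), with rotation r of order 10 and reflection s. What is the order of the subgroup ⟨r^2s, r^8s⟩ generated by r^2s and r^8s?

10

|⟨r^2s⟩| = 2 and |⟨r^8s⟩| = 2, so |H| is a multiple of lcm(2, 2) = 2 and divides |G| = 20.
Closing under the operation: H = {e, r^2, r^4, r^6, r^8, s, r^2s, r^4s, r^6s, r^8s}, so |H| = 10.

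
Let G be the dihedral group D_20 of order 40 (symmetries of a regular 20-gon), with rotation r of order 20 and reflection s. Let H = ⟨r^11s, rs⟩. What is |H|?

|⟨r^11s⟩| = 2 and |⟨rs⟩| = 2, so |H| is a multiple of lcm(2, 2) = 2 and divides |G| = 40.
Closing under the operation: H = {e, r^10, rs, r^11s}, so |H| = 4.

4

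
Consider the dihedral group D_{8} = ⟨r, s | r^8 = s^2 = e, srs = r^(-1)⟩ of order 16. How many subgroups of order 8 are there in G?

3

|G| = 16 and 8 | 16, so subgroups of order 8 are possible by Lagrange.
The subgroups of order 8 are: {e, r, r^2, r^3, r^4, r^5, r^6, r^7}; {e, r^2, r^4, r^6, s, r^2s, r^4s, r^6s}; {e, r^2, r^4, r^6, rs, r^3s, r^5s, r^7s}.
So G has 3 subgroups of order 8.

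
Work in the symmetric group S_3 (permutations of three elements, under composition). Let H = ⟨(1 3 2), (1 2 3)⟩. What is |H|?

|⟨(1 3 2)⟩| = 3 and |⟨(1 2 3)⟩| = 3, so |H| is a multiple of lcm(3, 3) = 3 and divides |G| = 6.
Closing under the operation: H = {e, (1 2 3), (1 3 2)}, so |H| = 3.

3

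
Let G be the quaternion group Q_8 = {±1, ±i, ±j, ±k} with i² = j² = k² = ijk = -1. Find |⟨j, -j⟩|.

4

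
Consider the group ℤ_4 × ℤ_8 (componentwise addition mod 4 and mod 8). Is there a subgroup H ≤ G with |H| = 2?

2 | 32. A subgroup of order 2 is {(0,0), (0,4)}.

Yes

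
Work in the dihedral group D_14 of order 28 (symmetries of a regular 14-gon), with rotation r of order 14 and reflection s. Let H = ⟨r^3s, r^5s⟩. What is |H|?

|⟨r^3s⟩| = 2 and |⟨r^5s⟩| = 2, so |H| is a multiple of lcm(2, 2) = 2 and divides |G| = 28.
Closing under the operation: H = {e, r^2, r^4, r^6, r^8, r^10, r^12, rs, r^3s, r^5s, r^7s, r^9s, r^11s, r^13s}, so |H| = 14.

14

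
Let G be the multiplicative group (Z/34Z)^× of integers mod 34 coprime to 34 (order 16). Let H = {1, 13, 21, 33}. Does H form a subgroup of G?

Yes

|H| = 4 divides |G| = 16, consistent with Lagrange.
H contains the identity, every element's inverse is in H, and H is closed under ·: it is a subgroup.
In fact H = ⟨21⟩.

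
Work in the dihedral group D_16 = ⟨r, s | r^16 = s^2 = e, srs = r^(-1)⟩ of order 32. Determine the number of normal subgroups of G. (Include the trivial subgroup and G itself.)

G has 36 subgroups. Checking conjugation-invariance by order — order 1: 1/1 normal; order 2: 1/17 normal; order 4: 1/9 normal; order 8: 1/5 normal; order 16: 3/3 normal; order 32: 1/1 normal.
Total normal subgroups: 8.

8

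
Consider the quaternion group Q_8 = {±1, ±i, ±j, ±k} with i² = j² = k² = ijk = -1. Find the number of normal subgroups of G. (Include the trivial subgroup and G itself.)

6

G has 6 subgroups. Checking conjugation-invariance by order — order 1: 1/1 normal; order 2: 1/1 normal; order 4: 3/3 normal; order 8: 1/1 normal.
Total normal subgroups: 6.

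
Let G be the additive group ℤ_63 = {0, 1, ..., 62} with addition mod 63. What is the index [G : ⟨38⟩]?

1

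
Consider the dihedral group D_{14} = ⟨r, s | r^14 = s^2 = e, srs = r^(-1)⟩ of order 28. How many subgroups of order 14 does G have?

|G| = 28 and 14 | 28, so subgroups of order 14 are possible by Lagrange.
The subgroups of order 14 are: {e, r, r^2, r^3, r^4, r^5, r^6, r^7, r^8, r^9, r^10, r^11, r^12, r^13}; {e, r^2, r^4, r^6, r^8, r^10, r^12, s, r^2s, r^4s, r^6s, r^8s, r^10s, r^12s}; {e, r^2, r^4, r^6, r^8, r^10, r^12, rs, r^3s, r^5s, r^7s, r^9s, r^11s, r^13s}.
So G has 3 subgroups of order 14.

3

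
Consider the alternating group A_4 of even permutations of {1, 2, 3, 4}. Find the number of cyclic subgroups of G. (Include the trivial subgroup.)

A cyclic subgroup of order d is generated by each of its φ(d) elements of order d, so the cyclic subgroups of order d number (#elements of order d)/φ(d).
Cyclic subgroups by order — order 1: 1; order 2: 3; order 3: 4.
Total: 8.

8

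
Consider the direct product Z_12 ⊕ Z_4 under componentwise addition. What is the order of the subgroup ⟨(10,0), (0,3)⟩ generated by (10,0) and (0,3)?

24

|⟨(10,0)⟩| = 6 and |⟨(0,3)⟩| = 4, so |H| is a multiple of lcm(6, 4) = 12 and divides |G| = 48.
Closing under the operation: H = {(0,0), (0,1), (0,2), (0,3), (2,0), (2,1), (2,2), (2,3), (4,0), (4,1), (4,2), (4,3), (6,0), (6,1), (6,2), (6,3), (8,0), (8,1), (8,2), (8,3), (10,0), (10,1), (10,2), (10,3)}, so |H| = 24.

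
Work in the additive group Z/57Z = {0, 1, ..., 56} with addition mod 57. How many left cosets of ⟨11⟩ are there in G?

1

|⟨11⟩| = 57 and |G| = 57.
By Lagrange, [G : H] = |G|/|H| = 57/57 = 1.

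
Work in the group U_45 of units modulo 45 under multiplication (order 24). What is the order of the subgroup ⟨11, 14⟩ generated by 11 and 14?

|⟨11⟩| = 6 and |⟨14⟩| = 6, so |H| is a multiple of lcm(6, 6) = 6 and divides |G| = 24.
Closing under the operation: H = {1, 4, 11, 14, 16, 19, 26, 29, 31, 34, 41, 44}, so |H| = 12.

12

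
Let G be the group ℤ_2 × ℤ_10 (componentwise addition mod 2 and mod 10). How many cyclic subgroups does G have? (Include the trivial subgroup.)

Each element a generates a cyclic subgroup ⟨a⟩; distinct elements may generate the same one (a cyclic group of order d has φ(d) generators).
Cyclic subgroups by order — order 1: 1; order 2: 3; order 5: 1; order 10: 3.
Total: 8.

8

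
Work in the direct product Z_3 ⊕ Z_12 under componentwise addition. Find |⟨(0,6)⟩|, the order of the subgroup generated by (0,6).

2

The order of (0,6) in Z_3 × Z_12 is lcm(ord(0) in Z_3, ord(6) in Z_12).
ord(0) = 1 and ord(6) = 2, so |⟨(0,6)⟩| = lcm(1, 2) = 2.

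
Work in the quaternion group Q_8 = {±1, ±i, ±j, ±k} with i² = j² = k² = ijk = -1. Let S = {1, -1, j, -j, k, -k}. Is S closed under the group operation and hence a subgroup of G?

|S| = 6 does not divide |G| = 8, so by Lagrange S is not a subgroup.

No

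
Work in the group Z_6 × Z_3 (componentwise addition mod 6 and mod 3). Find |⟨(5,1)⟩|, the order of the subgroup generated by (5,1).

6

The order of (5,1) in Z_6 × Z_3 is lcm(ord(5) in Z_6, ord(1) in Z_3).
ord(5) = 6 and ord(1) = 3, so |⟨(5,1)⟩| = lcm(6, 3) = 6.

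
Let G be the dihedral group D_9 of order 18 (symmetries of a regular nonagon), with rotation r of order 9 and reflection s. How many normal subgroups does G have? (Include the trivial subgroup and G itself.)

4

G has 16 subgroups. Checking conjugation-invariance by order — order 1: 1/1 normal; order 2: 0/9 normal; order 3: 1/1 normal; order 6: 0/3 normal; order 9: 1/1 normal; order 18: 1/1 normal.
Total normal subgroups: 4.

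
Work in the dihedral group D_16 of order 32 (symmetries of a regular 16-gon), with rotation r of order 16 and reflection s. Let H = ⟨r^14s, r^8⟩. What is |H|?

|⟨r^14s⟩| = 2 and |⟨r^8⟩| = 2, so |H| is a multiple of lcm(2, 2) = 2 and divides |G| = 32.
Closing under the operation: H = {e, r^8, r^6s, r^14s}, so |H| = 4.

4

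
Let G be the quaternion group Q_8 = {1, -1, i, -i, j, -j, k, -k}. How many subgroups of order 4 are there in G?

|G| = 8 and 4 | 8, so subgroups of order 4 are possible by Lagrange.
The subgroups of order 4 are: {1, -1, i, -i}; {1, -1, j, -j}; {1, -1, k, -k}.
So G has 3 subgroups of order 4.

3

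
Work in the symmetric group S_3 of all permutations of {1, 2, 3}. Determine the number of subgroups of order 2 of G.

|G| = 6 and 2 | 6, so subgroups of order 2 are possible by Lagrange.
The subgroups of order 2 are: {e, (1 2)}; {e, (1 3)}; {e, (2 3)}.
So G has 3 subgroups of order 2.

3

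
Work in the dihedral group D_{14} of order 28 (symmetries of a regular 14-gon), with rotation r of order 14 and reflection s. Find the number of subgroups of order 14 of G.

3

|G| = 28 and 14 | 28, so subgroups of order 14 are possible by Lagrange.
The subgroups of order 14 are: {e, r, r^2, r^3, r^4, r^5, r^6, r^7, r^8, r^9, r^10, r^11, r^12, r^13}; {e, r^2, r^4, r^6, r^8, r^10, r^12, s, r^2s, r^4s, r^6s, r^8s, r^10s, r^12s}; {e, r^2, r^4, r^6, r^8, r^10, r^12, rs, r^3s, r^5s, r^7s, r^9s, r^11s, r^13s}.
So G has 3 subgroups of order 14.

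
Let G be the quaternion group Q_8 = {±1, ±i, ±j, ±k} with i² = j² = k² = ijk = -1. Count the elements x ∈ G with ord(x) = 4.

The elements of order 4 are: i, -i, j, -j, k, -k.
That's 6.

6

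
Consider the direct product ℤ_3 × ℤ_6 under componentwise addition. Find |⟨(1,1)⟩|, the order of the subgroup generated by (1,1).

6

The order of (1,1) in Z_3 × Z_6 is lcm(ord(1) in Z_3, ord(1) in Z_6).
ord(1) = 3 and ord(1) = 6, so |⟨(1,1)⟩| = lcm(3, 6) = 6.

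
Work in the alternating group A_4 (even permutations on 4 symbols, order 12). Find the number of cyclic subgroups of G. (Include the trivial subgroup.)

8

A cyclic subgroup of order d is generated by each of its φ(d) elements of order d, so the cyclic subgroups of order d number (#elements of order d)/φ(d).
Cyclic subgroups by order — order 1: 1; order 2: 3; order 3: 4.
Total: 8.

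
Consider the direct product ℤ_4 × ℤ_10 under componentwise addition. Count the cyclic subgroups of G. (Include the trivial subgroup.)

A cyclic subgroup of order d is generated by each of its φ(d) elements of order d, so the cyclic subgroups of order d number (#elements of order d)/φ(d).
Cyclic subgroups by order — order 1: 1; order 2: 3; order 4: 2; order 5: 1; order 10: 3; order 20: 2.
Total: 12.

12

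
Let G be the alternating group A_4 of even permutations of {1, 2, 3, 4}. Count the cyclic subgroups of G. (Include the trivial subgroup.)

8

Group the elements of G by the cyclic subgroup they generate; each cyclic subgroup of order d accounts for φ(d) elements.
Cyclic subgroups by order — order 1: 1; order 2: 3; order 3: 4.
Total: 8.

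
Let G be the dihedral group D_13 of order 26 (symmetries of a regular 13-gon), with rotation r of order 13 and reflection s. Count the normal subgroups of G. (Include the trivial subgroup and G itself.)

3

G has 16 subgroups. Checking conjugation-invariance by order — order 1: 1/1 normal; order 2: 0/13 normal; order 13: 1/1 normal; order 26: 1/1 normal.
Total normal subgroups: 3.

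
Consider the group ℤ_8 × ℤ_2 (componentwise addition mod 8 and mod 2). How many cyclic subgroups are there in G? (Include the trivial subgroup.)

8

Group the elements of G by the cyclic subgroup they generate; each cyclic subgroup of order d accounts for φ(d) elements.
Cyclic subgroups by order — order 1: 1; order 2: 3; order 4: 2; order 8: 2.
Total: 8.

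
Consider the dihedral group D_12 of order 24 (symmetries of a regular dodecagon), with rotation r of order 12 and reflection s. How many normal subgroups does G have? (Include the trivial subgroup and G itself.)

G has 34 subgroups. Checking conjugation-invariance by order — order 1: 1/1 normal; order 2: 1/13 normal; order 3: 1/1 normal; order 4: 1/7 normal; order 6: 1/5 normal; order 8: 0/3 normal; order 12: 3/3 normal; order 24: 1/1 normal.
Total normal subgroups: 9.

9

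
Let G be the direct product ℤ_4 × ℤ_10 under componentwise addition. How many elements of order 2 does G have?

3

An element (a,b) has order lcm(ord(a), ord(b)); count pairs with lcm equal to 2.
Enumerating gives 3 such elements.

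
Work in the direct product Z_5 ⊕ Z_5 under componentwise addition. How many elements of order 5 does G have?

24

An element (a,b) has order lcm(ord(a), ord(b)); count pairs with lcm equal to 5.
Enumerating gives 24 such elements.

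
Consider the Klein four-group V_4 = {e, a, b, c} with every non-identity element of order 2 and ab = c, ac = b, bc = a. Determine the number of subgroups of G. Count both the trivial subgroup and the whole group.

|G| = 4, so by Lagrange every subgroup order divides 4. Divisors: 1, 2, 4.
Subgroups by order — order 1: 1; order 2: 3; order 4: 1.
Total: 1 + 3 + 1 = 5.

5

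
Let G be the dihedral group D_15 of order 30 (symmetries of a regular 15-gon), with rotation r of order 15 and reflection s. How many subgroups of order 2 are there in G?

15

|G| = 30 and 2 | 30, so subgroups of order 2 are possible by Lagrange.
The subgroups of order 2 are: {e, r^10s}; {e, r^11s}; {e, r^12s}; {e, r^13s}; … (15 in all).
So G has 15 subgroups of order 2.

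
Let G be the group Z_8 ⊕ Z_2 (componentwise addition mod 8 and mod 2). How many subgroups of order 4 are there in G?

|G| = 16 and 4 | 16, so subgroups of order 4 are possible by Lagrange.
The subgroups of order 4 are: {(0,0), (0,1), (4,0), (4,1)}; {(0,0), (2,0), (4,0), (6,0)}; {(0,0), (2,1), (4,0), (6,1)}.
So G has 3 subgroups of order 4.

3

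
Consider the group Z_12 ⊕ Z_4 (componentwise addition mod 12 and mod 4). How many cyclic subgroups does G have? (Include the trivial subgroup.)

20

A cyclic subgroup of order d is generated by each of its φ(d) elements of order d, so the cyclic subgroups of order d number (#elements of order d)/φ(d).
Cyclic subgroups by order — order 1: 1; order 2: 3; order 3: 1; order 4: 6; order 6: 3; order 12: 6.
Total: 20.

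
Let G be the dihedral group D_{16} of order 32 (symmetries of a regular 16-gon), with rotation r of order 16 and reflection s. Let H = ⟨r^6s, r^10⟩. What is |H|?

|⟨r^6s⟩| = 2 and |⟨r^10⟩| = 8, so |H| is a multiple of lcm(2, 8) = 8 and divides |G| = 32.
Closing under the operation: H = {e, r^2, r^4, r^6, r^8, r^10, r^12, r^14, s, r^2s, r^4s, r^6s, r^8s, r^10s, r^12s, r^14s}, so |H| = 16.

16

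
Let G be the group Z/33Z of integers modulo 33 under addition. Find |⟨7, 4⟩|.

|⟨7⟩| = 33 and |⟨4⟩| = 33, so |H| is a multiple of lcm(33, 33) = 33 and divides |G| = 33.
Closing {7, 4} under the group operation gives all of G, so |H| = 33.

33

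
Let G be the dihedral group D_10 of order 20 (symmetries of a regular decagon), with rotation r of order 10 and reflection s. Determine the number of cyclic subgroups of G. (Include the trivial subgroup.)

14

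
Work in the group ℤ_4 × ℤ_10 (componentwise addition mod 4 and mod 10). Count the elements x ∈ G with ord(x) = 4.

4

An element (a,b) has order lcm(ord(a), ord(b)); count pairs with lcm equal to 4.
Enumerating gives 4 such elements.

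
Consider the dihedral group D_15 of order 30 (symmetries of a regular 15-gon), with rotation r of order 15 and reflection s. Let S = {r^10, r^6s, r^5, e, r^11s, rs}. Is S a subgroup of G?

|S| = 6 divides |G| = 30, consistent with Lagrange.
S contains the identity, every element's inverse is in S, and S is closed under ·: it is a subgroup.

Yes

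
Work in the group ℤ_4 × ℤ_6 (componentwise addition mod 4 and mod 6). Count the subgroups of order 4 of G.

|G| = 24 and 4 | 24, so subgroups of order 4 are possible by Lagrange.
The subgroups of order 4 are: {(0,0), (0,3), (2,0), (2,3)}; {(0,0), (1,0), (2,0), (3,0)}; {(0,0), (1,3), (2,0), (3,3)}.
So G has 3 subgroups of order 4.

3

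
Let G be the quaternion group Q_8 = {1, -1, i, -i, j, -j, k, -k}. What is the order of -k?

4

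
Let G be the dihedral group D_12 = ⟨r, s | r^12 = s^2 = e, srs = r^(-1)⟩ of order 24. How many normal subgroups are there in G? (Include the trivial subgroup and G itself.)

9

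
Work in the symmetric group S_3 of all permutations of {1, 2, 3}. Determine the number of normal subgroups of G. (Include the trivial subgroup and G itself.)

3

G has 6 subgroups. Checking conjugation-invariance by order — order 1: 1/1 normal; order 2: 0/3 normal; order 3: 1/1 normal; order 6: 1/1 normal.
Total normal subgroups: 3.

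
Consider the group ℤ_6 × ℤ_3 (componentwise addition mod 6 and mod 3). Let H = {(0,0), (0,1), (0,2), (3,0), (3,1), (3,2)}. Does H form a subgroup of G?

Yes

|H| = 6 divides |G| = 18, consistent with Lagrange.
H contains the identity, every element's inverse is in H, and H is closed under +: it is a subgroup.
In fact H = ⟨(3,1)⟩.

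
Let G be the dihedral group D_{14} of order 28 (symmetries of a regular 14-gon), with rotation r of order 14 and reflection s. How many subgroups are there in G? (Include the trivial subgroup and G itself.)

28

|G| = 28, so by Lagrange every subgroup order divides 28. Divisors: 1, 2, 4, 7, 14, 28.
Subgroups by order — order 1: 1; order 2: 15; order 4: 7; order 7: 1; order 14: 3; order 28: 1.
Total: 1 + 15 + 7 + 1 + 3 + 1 = 28.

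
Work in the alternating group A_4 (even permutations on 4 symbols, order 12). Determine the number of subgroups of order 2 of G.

3

|G| = 12 and 2 | 12, so subgroups of order 2 are possible by Lagrange.
The subgroups of order 2 are: {e, (1 2)(3 4)}; {e, (1 3)(2 4)}; {e, (1 4)(2 3)}.
So G has 3 subgroups of order 2.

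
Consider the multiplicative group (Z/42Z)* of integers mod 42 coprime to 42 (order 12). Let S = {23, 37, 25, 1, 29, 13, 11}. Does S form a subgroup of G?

|S| = 7 does not divide |G| = 12, so by Lagrange S is not a subgroup.

No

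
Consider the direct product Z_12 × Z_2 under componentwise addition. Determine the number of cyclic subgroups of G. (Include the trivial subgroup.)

A cyclic subgroup of order d is generated by each of its φ(d) elements of order d, so the cyclic subgroups of order d number (#elements of order d)/φ(d).
Cyclic subgroups by order — order 1: 1; order 2: 3; order 3: 1; order 4: 2; order 6: 3; order 12: 2.
Total: 12.

12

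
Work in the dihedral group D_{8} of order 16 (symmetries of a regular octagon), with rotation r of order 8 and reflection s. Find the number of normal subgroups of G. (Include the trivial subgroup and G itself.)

G has 19 subgroups. Checking conjugation-invariance by order — order 1: 1/1 normal; order 2: 1/9 normal; order 4: 1/5 normal; order 8: 3/3 normal; order 16: 1/1 normal.
Total normal subgroups: 7.

7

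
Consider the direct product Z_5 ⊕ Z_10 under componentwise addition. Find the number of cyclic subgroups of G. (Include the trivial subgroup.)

14

A cyclic subgroup of order d is generated by each of its φ(d) elements of order d, so the cyclic subgroups of order d number (#elements of order d)/φ(d).
Cyclic subgroups by order — order 1: 1; order 2: 1; order 5: 6; order 10: 6.
Total: 14.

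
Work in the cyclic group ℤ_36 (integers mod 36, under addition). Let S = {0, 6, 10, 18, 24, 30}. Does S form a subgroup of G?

24 ∈ S but its inverse 12 ∉ S, so S is not a subgroup.

No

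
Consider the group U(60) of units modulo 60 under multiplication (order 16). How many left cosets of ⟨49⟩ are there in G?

8

|⟨49⟩| = 2 and |G| = 16.
By Lagrange, [G : H] = |G|/|H| = 16/2 = 8.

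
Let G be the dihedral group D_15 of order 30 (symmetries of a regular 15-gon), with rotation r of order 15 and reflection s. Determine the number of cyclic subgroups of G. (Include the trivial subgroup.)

Group the elements of G by the cyclic subgroup they generate; each cyclic subgroup of order d accounts for φ(d) elements.
Cyclic subgroups by order — order 1: 1; order 2: 15; order 3: 1; order 5: 1; order 15: 1.
Total: 19.

19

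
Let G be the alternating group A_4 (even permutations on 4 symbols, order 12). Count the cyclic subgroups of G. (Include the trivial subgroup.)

A cyclic subgroup of order d is generated by each of its φ(d) elements of order d, so the cyclic subgroups of order d number (#elements of order d)/φ(d).
Cyclic subgroups by order — order 1: 1; order 2: 3; order 3: 4.
Total: 8.

8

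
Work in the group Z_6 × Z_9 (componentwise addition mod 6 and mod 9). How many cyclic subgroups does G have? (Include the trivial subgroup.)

Group the elements of G by the cyclic subgroup they generate; each cyclic subgroup of order d accounts for φ(d) elements.
Cyclic subgroups by order — order 1: 1; order 2: 1; order 3: 4; order 6: 4; order 9: 3; order 18: 3.
Total: 16.

16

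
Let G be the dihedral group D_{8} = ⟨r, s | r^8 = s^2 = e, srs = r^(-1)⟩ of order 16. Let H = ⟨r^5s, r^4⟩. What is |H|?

|⟨r^5s⟩| = 2 and |⟨r^4⟩| = 2, so |H| is a multiple of lcm(2, 2) = 2 and divides |G| = 16.
Closing under the operation: H = {e, r^4, rs, r^5s}, so |H| = 4.

4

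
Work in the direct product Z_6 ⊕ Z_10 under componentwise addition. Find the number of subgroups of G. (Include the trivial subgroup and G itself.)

|G| = 60, so by Lagrange every subgroup order divides 60. Divisors: 1, 2, 3, 4, 5, 6, 10, 12, 15, 20, 30, 60.
Subgroups by order — order 1: 1; order 2: 3; order 3: 1; order 4: 1; order 5: 1; order 6: 3; order 10: 3; order 12: 1; order 15: 1; order 20: 1; order 30: 3; order 60: 1.
Total: 1 + 3 + 1 + 1 + 1 + 3 + 3 + 1 + 1 + 1 + 3 + 1 = 20.

20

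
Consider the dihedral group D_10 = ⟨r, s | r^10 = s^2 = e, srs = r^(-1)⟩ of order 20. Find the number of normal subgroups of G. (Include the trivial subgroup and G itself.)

7

G has 22 subgroups. Checking conjugation-invariance by order — order 1: 1/1 normal; order 2: 1/11 normal; order 4: 0/5 normal; order 5: 1/1 normal; order 10: 3/3 normal; order 20: 1/1 normal.
Total normal subgroups: 7.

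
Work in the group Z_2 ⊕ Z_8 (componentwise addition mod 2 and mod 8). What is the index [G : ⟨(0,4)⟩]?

|⟨(0,4)⟩| = 2 and |G| = 16.
By Lagrange, [G : H] = |G|/|H| = 16/2 = 8.

8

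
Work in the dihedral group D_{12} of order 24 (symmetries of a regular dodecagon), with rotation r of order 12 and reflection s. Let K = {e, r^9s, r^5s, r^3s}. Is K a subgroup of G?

No

Closure fails: r^3s · r^5s = r^10 ∉ K. So K is not a subgroup.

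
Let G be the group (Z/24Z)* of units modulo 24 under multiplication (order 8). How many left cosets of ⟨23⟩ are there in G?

|⟨23⟩| = 2 and |G| = 8.
By Lagrange, [G : H] = |G|/|H| = 8/2 = 4.

4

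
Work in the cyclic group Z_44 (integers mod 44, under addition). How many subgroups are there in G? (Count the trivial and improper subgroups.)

6

A cyclic group of order 44 has exactly one subgroup for each divisor of 44.
Divisors of 44: 1, 2, 4, 11, 22, 44.
So Z_44 has 6 subgroups.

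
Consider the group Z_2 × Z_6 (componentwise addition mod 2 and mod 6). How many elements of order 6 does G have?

An element (a,b) has order lcm(ord(a), ord(b)); count pairs with lcm equal to 6.
Enumerating gives 6 such elements.

6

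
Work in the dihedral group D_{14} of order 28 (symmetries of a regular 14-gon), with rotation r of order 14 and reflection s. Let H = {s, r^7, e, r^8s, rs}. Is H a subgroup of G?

No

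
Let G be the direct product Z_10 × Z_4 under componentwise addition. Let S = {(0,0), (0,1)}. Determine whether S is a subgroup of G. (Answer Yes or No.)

(0,1) ∈ S but its inverse (0,3) ∉ S, so S is not a subgroup.

No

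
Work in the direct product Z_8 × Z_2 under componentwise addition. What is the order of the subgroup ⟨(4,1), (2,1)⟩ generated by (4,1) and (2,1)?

8

|⟨(4,1)⟩| = 2 and |⟨(2,1)⟩| = 4, so |H| is a multiple of lcm(2, 4) = 4 and divides |G| = 16.
Closing under the operation: H = {(0,0), (0,1), (2,0), (2,1), (4,0), (4,1), (6,0), (6,1)}, so |H| = 8.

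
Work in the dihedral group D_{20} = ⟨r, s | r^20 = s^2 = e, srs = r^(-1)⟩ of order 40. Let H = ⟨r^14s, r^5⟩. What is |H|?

|⟨r^14s⟩| = 2 and |⟨r^5⟩| = 4, so |H| is a multiple of lcm(2, 4) = 4 and divides |G| = 40.
Closing under the operation: H = {e, r^5, r^10, r^15, r^4s, r^9s, r^14s, r^19s}, so |H| = 8.

8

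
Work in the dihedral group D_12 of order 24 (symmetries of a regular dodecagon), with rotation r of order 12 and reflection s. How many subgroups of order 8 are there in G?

3

|G| = 24 and 8 | 24, so subgroups of order 8 are possible by Lagrange.
The subgroups of order 8 are: {e, r^3, r^6, r^9, rs, r^4s, r^7s, r^10s}; {e, r^3, r^6, r^9, r^2s, r^5s, r^8s, r^11s}; {e, r^3, r^6, r^9, s, r^3s, r^6s, r^9s}.
So G has 3 subgroups of order 8.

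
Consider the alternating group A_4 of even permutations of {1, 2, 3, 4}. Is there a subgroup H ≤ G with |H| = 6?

6 | 12, so Lagrange does not rule it out; but checking all subgroups of G, none has order 6.
(A_4 is the standard example that the converse of Lagrange fails.)

No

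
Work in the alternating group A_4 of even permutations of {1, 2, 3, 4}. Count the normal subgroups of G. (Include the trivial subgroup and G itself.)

3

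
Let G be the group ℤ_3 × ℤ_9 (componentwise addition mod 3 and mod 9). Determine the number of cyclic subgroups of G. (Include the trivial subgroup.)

8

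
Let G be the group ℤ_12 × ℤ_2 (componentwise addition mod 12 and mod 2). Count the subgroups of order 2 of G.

3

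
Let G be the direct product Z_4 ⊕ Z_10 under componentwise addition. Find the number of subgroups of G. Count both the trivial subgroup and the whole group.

16

|G| = 40, so by Lagrange every subgroup order divides 40. Divisors: 1, 2, 4, 5, 8, 10, 20, 40.
Subgroups by order — order 1: 1; order 2: 3; order 4: 3; order 5: 1; order 8: 1; order 10: 3; order 20: 3; order 40: 1.
Total: 1 + 3 + 3 + 1 + 1 + 3 + 3 + 1 = 16.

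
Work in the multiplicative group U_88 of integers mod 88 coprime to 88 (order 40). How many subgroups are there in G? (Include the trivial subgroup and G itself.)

|G| = 40, so by Lagrange every subgroup order divides 40. Divisors: 1, 2, 4, 5, 8, 10, 20, 40.
Subgroups by order — order 1: 1; order 2: 7; order 4: 7; order 5: 1; order 8: 1; order 10: 7; order 20: 7; order 40: 1.
Total: 1 + 7 + 7 + 1 + 1 + 7 + 7 + 1 = 32.

32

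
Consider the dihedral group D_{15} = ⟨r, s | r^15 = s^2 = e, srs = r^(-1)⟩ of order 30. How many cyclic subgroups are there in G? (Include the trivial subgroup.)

Each element a generates a cyclic subgroup ⟨a⟩; distinct elements may generate the same one (a cyclic group of order d has φ(d) generators).
Cyclic subgroups by order — order 1: 1; order 2: 15; order 3: 1; order 5: 1; order 15: 1.
Total: 19.

19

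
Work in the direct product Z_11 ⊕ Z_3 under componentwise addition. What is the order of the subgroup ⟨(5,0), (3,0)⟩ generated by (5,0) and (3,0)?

11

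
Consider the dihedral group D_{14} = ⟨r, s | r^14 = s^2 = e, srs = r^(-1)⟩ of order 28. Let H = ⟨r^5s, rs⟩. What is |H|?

|⟨r^5s⟩| = 2 and |⟨rs⟩| = 2, so |H| is a multiple of lcm(2, 2) = 2 and divides |G| = 28.
Closing under the operation: H = {e, r^2, r^4, r^6, r^8, r^10, r^12, rs, r^3s, r^5s, r^7s, r^9s, r^11s, r^13s}, so |H| = 14.

14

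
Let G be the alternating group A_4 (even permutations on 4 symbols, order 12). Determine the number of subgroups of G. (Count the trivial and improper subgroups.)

10

|G| = 12, so by Lagrange every subgroup order divides 12. Divisors: 1, 2, 3, 4, 6, 12.
Subgroups by order — order 1: 1; order 2: 3; order 3: 4; order 4: 1; order 6: 0; order 12: 1.
Total: 1 + 3 + 4 + 1 + 0 + 1 = 10.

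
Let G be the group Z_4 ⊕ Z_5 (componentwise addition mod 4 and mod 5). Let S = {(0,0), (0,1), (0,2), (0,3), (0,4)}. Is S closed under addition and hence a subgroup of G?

|S| = 5 divides |G| = 20, consistent with Lagrange.
S contains the identity, every element's inverse is in S, and S is closed under +: it is a subgroup.
In fact S = ⟨(0,1)⟩.

Yes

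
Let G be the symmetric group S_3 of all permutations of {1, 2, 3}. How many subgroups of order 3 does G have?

|G| = 6 and 3 | 6, so subgroups of order 3 are possible by Lagrange.
The subgroups of order 3 are: {e, (1 2 3), (1 3 2)}.
So G has 1 subgroup of order 3.

1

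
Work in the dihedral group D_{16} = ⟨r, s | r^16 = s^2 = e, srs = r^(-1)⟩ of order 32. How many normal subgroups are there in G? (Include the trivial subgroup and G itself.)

8

G has 36 subgroups. Checking conjugation-invariance by order — order 1: 1/1 normal; order 2: 1/17 normal; order 4: 1/9 normal; order 8: 1/5 normal; order 16: 3/3 normal; order 32: 1/1 normal.
Total normal subgroups: 8.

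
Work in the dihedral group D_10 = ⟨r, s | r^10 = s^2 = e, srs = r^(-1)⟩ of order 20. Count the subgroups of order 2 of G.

|G| = 20 and 2 | 20, so subgroups of order 2 are possible by Lagrange.
The subgroups of order 2 are: {e, r^2s}; {e, r^3s}; {e, r^4s}; {e, r^5}; … (11 in all).
So G has 11 subgroups of order 2.

11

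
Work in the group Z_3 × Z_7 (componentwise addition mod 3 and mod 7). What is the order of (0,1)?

The order of (0,1) in Z_3 × Z_7 is lcm(ord(0) in Z_3, ord(1) in Z_7).
ord(0) = 1 and ord(1) = 7, so |⟨(0,1)⟩| = lcm(1, 7) = 7.

7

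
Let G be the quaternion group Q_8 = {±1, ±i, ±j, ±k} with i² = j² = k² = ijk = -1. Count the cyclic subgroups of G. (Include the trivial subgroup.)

Group the elements of G by the cyclic subgroup they generate; each cyclic subgroup of order d accounts for φ(d) elements.
Cyclic subgroups by order — order 1: 1; order 2: 1; order 4: 3.
Total: 5.

5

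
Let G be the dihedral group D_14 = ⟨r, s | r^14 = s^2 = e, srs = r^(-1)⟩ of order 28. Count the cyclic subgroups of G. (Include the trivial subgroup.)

Each element a generates a cyclic subgroup ⟨a⟩; distinct elements may generate the same one (a cyclic group of order d has φ(d) generators).
Cyclic subgroups by order — order 1: 1; order 2: 15; order 7: 1; order 14: 1.
Total: 18.

18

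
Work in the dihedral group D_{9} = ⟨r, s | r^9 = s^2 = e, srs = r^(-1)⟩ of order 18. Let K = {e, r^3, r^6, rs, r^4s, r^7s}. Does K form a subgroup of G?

|K| = 6 divides |G| = 18, consistent with Lagrange.
K contains the identity, every element's inverse is in K, and K is closed under ·: it is a subgroup.

Yes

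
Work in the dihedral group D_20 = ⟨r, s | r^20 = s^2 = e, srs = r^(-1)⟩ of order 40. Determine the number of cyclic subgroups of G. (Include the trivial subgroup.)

A cyclic subgroup of order d is generated by each of its φ(d) elements of order d, so the cyclic subgroups of order d number (#elements of order d)/φ(d).
Cyclic subgroups by order — order 1: 1; order 2: 21; order 4: 1; order 5: 1; order 10: 1; order 20: 1.
Total: 26.

26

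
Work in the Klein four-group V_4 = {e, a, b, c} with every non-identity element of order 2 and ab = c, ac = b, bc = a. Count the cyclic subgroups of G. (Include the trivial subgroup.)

A cyclic subgroup of order d is generated by each of its φ(d) elements of order d, so the cyclic subgroups of order d number (#elements of order d)/φ(d).
Cyclic subgroups by order — order 1: 1; order 2: 3.
Total: 4.

4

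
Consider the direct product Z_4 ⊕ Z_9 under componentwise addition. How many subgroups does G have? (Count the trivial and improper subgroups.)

|G| = 36, so by Lagrange every subgroup order divides 36. Divisors: 1, 2, 3, 4, 6, 9, 12, 18, 36.
Subgroups by order — order 1: 1; order 2: 1; order 3: 1; order 4: 1; order 6: 1; order 9: 1; order 12: 1; order 18: 1; order 36: 1.
Total: 1 + 1 + 1 + 1 + 1 + 1 + 1 + 1 + 1 = 9.

9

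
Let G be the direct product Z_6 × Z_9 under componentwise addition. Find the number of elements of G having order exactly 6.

8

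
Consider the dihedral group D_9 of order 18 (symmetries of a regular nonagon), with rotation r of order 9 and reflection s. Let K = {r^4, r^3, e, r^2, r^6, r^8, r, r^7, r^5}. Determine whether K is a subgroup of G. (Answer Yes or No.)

|K| = 9 divides |G| = 18, consistent with Lagrange.
K contains the identity, every element's inverse is in K, and K is closed under ·: it is a subgroup.
In fact K = ⟨r^4⟩.

Yes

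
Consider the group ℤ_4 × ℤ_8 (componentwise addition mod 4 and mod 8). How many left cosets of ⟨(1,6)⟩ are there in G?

8

|⟨(1,6)⟩| = 4 and |G| = 32.
By Lagrange, [G : H] = |G|/|H| = 32/4 = 8.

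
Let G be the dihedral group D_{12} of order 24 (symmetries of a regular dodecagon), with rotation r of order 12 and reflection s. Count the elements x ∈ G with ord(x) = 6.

2

The elements of order 6 are: r^2, r^10.
That's 2.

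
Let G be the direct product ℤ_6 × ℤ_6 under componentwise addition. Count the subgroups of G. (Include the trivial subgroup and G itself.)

|G| = 36, so by Lagrange every subgroup order divides 36. Divisors: 1, 2, 3, 4, 6, 9, 12, 18, 36.
Subgroups by order — order 1: 1; order 2: 3; order 3: 4; order 4: 1; order 6: 12; order 9: 1; order 12: 4; order 18: 3; order 36: 1.
Total: 1 + 3 + 4 + 1 + 12 + 1 + 4 + 3 + 1 = 30.

30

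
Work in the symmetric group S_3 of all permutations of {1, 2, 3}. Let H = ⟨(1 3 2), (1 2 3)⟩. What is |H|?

3

|⟨(1 3 2)⟩| = 3 and |⟨(1 2 3)⟩| = 3, so |H| is a multiple of lcm(3, 3) = 3 and divides |G| = 6.
Closing under the operation: H = {e, (1 2 3), (1 3 2)}, so |H| = 3.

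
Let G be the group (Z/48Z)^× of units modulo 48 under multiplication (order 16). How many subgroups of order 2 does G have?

|G| = 16 and 2 | 16, so subgroups of order 2 are possible by Lagrange.
The subgroups of order 2 are: {1, 17}; {1, 23}; {1, 25}; {1, 31}; … (7 in all).
So G has 7 subgroups of order 2.

7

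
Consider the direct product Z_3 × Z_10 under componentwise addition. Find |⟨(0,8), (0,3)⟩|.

10

|⟨(0,8)⟩| = 5 and |⟨(0,3)⟩| = 10, so |H| is a multiple of lcm(5, 10) = 10 and divides |G| = 30.
Closing under the operation: H = {(0,0), (0,1), (0,2), (0,3), (0,4), (0,5), (0,6), (0,7), (0,8), (0,9)}, so |H| = 10.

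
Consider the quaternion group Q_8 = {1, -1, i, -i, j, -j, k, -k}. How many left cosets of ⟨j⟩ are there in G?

|⟨j⟩| = 4 and |G| = 8.
By Lagrange, [G : H] = |G|/|H| = 8/4 = 2.

2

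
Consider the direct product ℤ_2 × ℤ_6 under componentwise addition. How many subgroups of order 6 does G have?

3

|G| = 12 and 6 | 12, so subgroups of order 6 are possible by Lagrange.
The subgroups of order 6 are: {(0,0), (0,1), (0,2), (0,3), (0,4), (0,5)}; {(0,0), (0,2), (0,4), (1,0), (1,2), (1,4)}; {(0,0), (0,2), (0,4), (1,1), (1,3), (1,5)}.
So G has 3 subgroups of order 6.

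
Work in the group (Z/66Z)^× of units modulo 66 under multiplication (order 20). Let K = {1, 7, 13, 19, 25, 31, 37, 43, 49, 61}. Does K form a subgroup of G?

Yes

|K| = 10 divides |G| = 20, consistent with Lagrange.
K contains the identity, every element's inverse is in K, and K is closed under ·: it is a subgroup.
In fact K = ⟨7⟩.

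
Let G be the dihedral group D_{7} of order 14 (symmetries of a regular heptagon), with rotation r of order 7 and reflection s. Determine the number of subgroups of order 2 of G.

|G| = 14 and 2 | 14, so subgroups of order 2 are possible by Lagrange.
The subgroups of order 2 are: {e, r^2s}; {e, r^3s}; {e, r^4s}; {e, r^5s}; … (7 in all).
So G has 7 subgroups of order 2.

7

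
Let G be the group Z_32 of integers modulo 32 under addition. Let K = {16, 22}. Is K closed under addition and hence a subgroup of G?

No

The identity 0 ∉ K, so K is not a subgroup.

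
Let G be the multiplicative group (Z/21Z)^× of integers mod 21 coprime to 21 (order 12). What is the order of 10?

6

Compute successive powers of 10 mod 21: 10, 16, 13, 4, 19, 1; 10^6 ≡ 1 (mod 21).
So |⟨10⟩| = 6.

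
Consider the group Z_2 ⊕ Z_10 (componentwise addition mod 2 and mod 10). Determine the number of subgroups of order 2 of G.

3

|G| = 20 and 2 | 20, so subgroups of order 2 are possible by Lagrange.
The subgroups of order 2 are: {(0,0), (0,5)}; {(0,0), (1,0)}; {(0,0), (1,5)}.
So G has 3 subgroups of order 2.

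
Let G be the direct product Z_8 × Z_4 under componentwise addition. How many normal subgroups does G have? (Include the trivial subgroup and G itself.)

G is abelian, so every subgroup is normal.
G has 22 subgroups in total, hence 22 normal subgroups.

22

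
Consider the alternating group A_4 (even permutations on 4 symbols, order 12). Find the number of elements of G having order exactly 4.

0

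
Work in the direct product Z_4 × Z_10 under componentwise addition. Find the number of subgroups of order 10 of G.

|G| = 40 and 10 | 40, so subgroups of order 10 are possible by Lagrange.
The subgroups of order 10 are: {(0,0), (0,1), (0,2), (0,3), (0,4), (0,5), (0,6), (0,7), (0,8), (0,9)}; {(0,0), (0,2), (0,4), (0,6), (0,8), (2,0), (2,2), (2,4), (2,6), (2,8)}; {(0,0), (0,2), (0,4), (0,6), (0,8), (2,1), (2,3), (2,5), (2,7), (2,9)}.
So G has 3 subgroups of order 10.

3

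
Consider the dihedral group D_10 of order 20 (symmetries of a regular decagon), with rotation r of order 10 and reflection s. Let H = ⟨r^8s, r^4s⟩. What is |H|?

|⟨r^8s⟩| = 2 and |⟨r^4s⟩| = 2, so |H| is a multiple of lcm(2, 2) = 2 and divides |G| = 20.
Closing under the operation: H = {e, r^2, r^4, r^6, r^8, s, r^2s, r^4s, r^6s, r^8s}, so |H| = 10.

10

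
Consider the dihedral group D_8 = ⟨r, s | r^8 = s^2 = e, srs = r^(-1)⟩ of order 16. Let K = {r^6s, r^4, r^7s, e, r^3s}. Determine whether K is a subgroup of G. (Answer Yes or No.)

|K| = 5 does not divide |G| = 16, so by Lagrange K is not a subgroup.

No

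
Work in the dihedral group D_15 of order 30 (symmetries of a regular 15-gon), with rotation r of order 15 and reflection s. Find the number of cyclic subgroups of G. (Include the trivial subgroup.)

A cyclic subgroup of order d is generated by each of its φ(d) elements of order d, so the cyclic subgroups of order d number (#elements of order d)/φ(d).
Cyclic subgroups by order — order 1: 1; order 2: 15; order 3: 1; order 5: 1; order 15: 1.
Total: 19.

19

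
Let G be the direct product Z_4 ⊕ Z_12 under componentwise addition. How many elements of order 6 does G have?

6

An element (a,b) has order lcm(ord(a), ord(b)); count pairs with lcm equal to 6.
Enumerating gives 6 such elements.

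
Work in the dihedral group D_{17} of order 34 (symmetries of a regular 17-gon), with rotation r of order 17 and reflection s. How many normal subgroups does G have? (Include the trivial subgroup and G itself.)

G has 20 subgroups. Checking conjugation-invariance by order — order 1: 1/1 normal; order 2: 0/17 normal; order 17: 1/1 normal; order 34: 1/1 normal.
Total normal subgroups: 3.

3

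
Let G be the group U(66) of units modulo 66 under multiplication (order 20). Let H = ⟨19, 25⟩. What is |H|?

10

|⟨19⟩| = 10 and |⟨25⟩| = 5, so |H| is a multiple of lcm(10, 5) = 10 and divides |G| = 20.
Closing under the operation: H = {1, 7, 13, 19, 25, 31, 37, 43, 49, 61}, so |H| = 10.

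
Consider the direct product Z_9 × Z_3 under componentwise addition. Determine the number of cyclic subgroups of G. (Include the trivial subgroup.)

8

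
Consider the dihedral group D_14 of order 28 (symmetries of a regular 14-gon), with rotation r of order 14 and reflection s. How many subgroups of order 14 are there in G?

3

|G| = 28 and 14 | 28, so subgroups of order 14 are possible by Lagrange.
The subgroups of order 14 are: {e, r, r^2, r^3, r^4, r^5, r^6, r^7, r^8, r^9, r^10, r^11, r^12, r^13}; {e, r^2, r^4, r^6, r^8, r^10, r^12, s, r^2s, r^4s, r^6s, r^8s, r^10s, r^12s}; {e, r^2, r^4, r^6, r^8, r^10, r^12, rs, r^3s, r^5s, r^7s, r^9s, r^11s, r^13s}.
So G has 3 subgroups of order 14.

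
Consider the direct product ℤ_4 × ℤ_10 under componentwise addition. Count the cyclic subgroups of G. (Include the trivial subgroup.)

Each element a generates a cyclic subgroup ⟨a⟩; distinct elements may generate the same one (a cyclic group of order d has φ(d) generators).
Cyclic subgroups by order — order 1: 1; order 2: 3; order 4: 2; order 5: 1; order 10: 3; order 20: 2.
Total: 12.

12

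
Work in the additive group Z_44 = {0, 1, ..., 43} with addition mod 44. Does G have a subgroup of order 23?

No

23 does not divide |G| = 44, so by Lagrange no subgroup of order 23 exists.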